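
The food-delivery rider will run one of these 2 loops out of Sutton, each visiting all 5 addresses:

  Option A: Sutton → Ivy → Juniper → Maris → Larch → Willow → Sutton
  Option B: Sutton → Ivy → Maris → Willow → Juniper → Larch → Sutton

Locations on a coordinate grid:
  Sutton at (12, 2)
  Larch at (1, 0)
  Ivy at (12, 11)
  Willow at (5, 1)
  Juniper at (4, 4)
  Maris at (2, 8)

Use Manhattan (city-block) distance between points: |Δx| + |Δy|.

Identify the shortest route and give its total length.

Option A: 9 + 15 + 6 + 9 + 5 + 8 = 52
Option B: 9 + 13 + 10 + 4 + 7 + 13 = 56

Shortest is Option A, total 52.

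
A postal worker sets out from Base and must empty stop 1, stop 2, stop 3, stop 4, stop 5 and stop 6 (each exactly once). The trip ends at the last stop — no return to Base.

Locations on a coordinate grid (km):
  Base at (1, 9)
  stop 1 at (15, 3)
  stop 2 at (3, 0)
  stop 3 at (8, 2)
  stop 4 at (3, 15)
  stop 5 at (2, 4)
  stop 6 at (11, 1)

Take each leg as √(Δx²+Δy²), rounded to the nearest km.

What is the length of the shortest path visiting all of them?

There are 6! = 720 possible orderings.
Base→stop 1→stop 2→stop 3→stop 4→stop 5→stop 6: 15+12+5+14+11+9 = 66
Base→stop 1→stop 2→stop 3→stop 4→stop 6→stop 5: 15+12+5+14+16+9 = 71
Base→stop 1→stop 2→stop 3→stop 5→stop 4→stop 6: 15+12+5+6+11+16 = 65
Base→stop 1→stop 2→stop 3→stop 5→stop 6→stop 4: 15+12+5+6+9+16 = 63
Base→stop 1→stop 2→stop 3→stop 6→stop 4→stop 5: 15+12+5+3+16+11 = 62
Base→stop 1→stop 2→stop 3→stop 6→stop 5→stop 4: 15+12+5+3+9+11 = 55
Base→stop 1→stop 2→stop 4→stop 3→stop 5→stop 6: 15+12+15+14+6+9 = 71
Base→stop 1→stop 2→stop 4→stop 3→stop 6→stop 5: 15+12+15+14+3+9 = 68
… (712 more)
Base→stop 4→stop 5→stop 2→stop 3→stop 6→stop 1: 6+11+4+5+3+4 = 33  ← best
The minimum is 33.
One shortest path: Base → stop 4 → stop 5 → stop 2 → stop 3 → stop 6 → stop 1.

33 km — the minimum one-way total.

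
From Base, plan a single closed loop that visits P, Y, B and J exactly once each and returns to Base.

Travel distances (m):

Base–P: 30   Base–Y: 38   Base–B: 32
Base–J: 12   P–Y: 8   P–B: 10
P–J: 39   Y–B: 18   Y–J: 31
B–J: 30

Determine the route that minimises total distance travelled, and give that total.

93 m — the shortest possible round trip.

Base → P → Y → B → J → Base: 30+8+18+30+12 = 98
Base → P → Y → J → B → Base: 30+8+31+30+32 = 131
Base → P → B → Y → J → Base: 30+10+18+31+12 = 101
Base → P → B → J → Y → Base: 30+10+30+31+38 = 139
Base → P → J → Y → B → Base: 30+39+31+18+32 = 150
Base → P → J → B → Y → Base: 30+39+30+18+38 = 155
Base → Y → P → B → J → Base: 38+8+10+30+12 = 98
Base → Y → P → J → B → Base: 38+8+39+30+32 = 147
Base → Y → B → P → J → Base: 38+18+10+39+12 = 117
Base → Y → J → P → B → Base: 38+31+39+10+32 = 150
Base → B → P → Y → J → Base: 32+10+8+31+12 = 93
Base → B → Y → P → J → Base: 32+18+8+39+12 = 109
The minimum is 93.
One optimal route: Base → B → P → Y → J → Base (or its reverse).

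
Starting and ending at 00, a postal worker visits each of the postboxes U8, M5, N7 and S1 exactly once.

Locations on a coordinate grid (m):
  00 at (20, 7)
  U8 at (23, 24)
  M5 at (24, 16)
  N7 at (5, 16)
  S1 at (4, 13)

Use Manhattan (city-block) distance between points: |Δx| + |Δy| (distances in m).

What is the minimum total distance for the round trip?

00 → U8 → M5 → N7 → S1 → 00: 20+9+19+4+22 = 74
00 → U8 → M5 → S1 → N7 → 00: 20+9+23+4+24 = 80
00 → U8 → N7 → M5 → S1 → 00: 20+26+19+23+22 = 110
00 → U8 → N7 → S1 → M5 → 00: 20+26+4+23+13 = 86
00 → U8 → S1 → M5 → N7 → 00: 20+30+23+19+24 = 116
00 → U8 → S1 → N7 → M5 → 00: 20+30+4+19+13 = 86
00 → M5 → U8 → N7 → S1 → 00: 13+9+26+4+22 = 74
00 → M5 → U8 → S1 → N7 → 00: 13+9+30+4+24 = 80
00 → M5 → N7 → U8 → S1 → 00: 13+19+26+30+22 = 110
00 → M5 → S1 → U8 → N7 → 00: 13+23+30+26+24 = 116
00 → N7 → U8 → M5 → S1 → 00: 24+26+9+23+22 = 104
00 → N7 → M5 → U8 → S1 → 00: 24+19+9+30+22 = 104
The minimum is 74.
One optimal route: 00 → U8 → M5 → N7 → S1 → 00 (or its reverse).

74 m — the shortest possible round trip.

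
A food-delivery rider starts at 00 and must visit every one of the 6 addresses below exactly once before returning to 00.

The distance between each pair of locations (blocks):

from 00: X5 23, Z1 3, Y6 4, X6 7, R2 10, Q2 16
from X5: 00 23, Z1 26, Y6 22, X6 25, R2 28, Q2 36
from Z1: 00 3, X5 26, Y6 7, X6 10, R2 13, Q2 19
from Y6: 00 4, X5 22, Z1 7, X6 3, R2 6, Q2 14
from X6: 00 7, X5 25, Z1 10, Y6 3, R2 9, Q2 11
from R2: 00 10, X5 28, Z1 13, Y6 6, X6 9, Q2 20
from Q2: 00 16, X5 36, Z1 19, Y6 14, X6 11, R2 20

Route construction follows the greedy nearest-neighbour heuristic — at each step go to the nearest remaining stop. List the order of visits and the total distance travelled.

101 blocks along 00 → Z1 → Y6 → X6 → R2 → Q2 → X5 → 00.

00 → [Z1:3 / Y6:4 / X6:7 / R2:10 / Q2:16 / X5:23] → Z1 (3)
Z1 → [Y6:7 / X6:10 / R2:13 / Q2:19 / X5:26] → Y6 (7)
Y6 → [X6:3 / R2:6 / Q2:14 / X5:22] → X6 (3)
X6 → [R2:9 / Q2:11 / X5:25] → R2 (9)
R2 → [Q2:20 / X5:28] → Q2 (20)
Q2 → [X5:36] → X5 (36)
Return X5→00: 23.
Total = 3 + 7 + 3 + 9 + 20 + 36 + 23 = 101.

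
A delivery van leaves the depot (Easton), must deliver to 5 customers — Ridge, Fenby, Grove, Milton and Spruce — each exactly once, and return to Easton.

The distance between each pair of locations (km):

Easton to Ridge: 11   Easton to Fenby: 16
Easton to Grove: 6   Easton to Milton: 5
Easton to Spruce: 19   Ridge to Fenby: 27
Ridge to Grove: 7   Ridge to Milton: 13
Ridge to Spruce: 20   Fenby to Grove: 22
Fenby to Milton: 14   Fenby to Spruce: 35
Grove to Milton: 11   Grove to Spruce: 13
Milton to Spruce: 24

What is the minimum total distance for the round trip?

With 5 stops there are 5!/2 = 60 distinct round trips (a route and its reverse cost the same).
Easton - Ridge - Fenby - Grove - Milton - Spruce - Easton: 11+27+22+11+24+19 = 114
Easton - Ridge - Fenby - Grove - Spruce - Milton - Easton: 11+27+22+13+24+5 = 102
Easton - Ridge - Fenby - Milton - Grove - Spruce - Easton: 11+27+14+11+13+19 = 95
Easton - Ridge - Fenby - Milton - Spruce - Grove - Easton: 11+27+14+24+13+6 = 95
Easton - Ridge - Fenby - Spruce - Grove - Milton - Easton: 11+27+35+13+11+5 = 102
Easton - Ridge - Fenby - Spruce - Milton - Grove - Easton: 11+27+35+24+11+6 = 114
Easton - Ridge - Grove - Fenby - Milton - Spruce - Easton: 11+7+22+14+24+19 = 97
Easton - Ridge - Grove - Fenby - Spruce - Milton - Easton: 11+7+22+35+24+5 = 104
Easton - Ridge - Grove - Milton - Fenby - Spruce - Easton: 11+7+11+14+35+19 = 97
Easton - Ridge - Grove - Milton - Spruce - Fenby - Easton: 11+7+11+24+35+16 = 104
Easton - Ridge - Grove - Spruce - Fenby - Milton - Easton: 11+7+13+35+14+5 = 85
Easton - Ridge - Grove - Spruce - Milton - Fenby - Easton: 11+7+13+24+14+16 = 85
Easton - Ridge - Milton - Fenby - Grove - Spruce - Easton: 11+13+14+22+13+19 = 92
Easton - Ridge - Milton - Fenby - Spruce - Grove - Easton: 11+13+14+35+13+6 = 92
… (46 more)
Easton - Fenby - Milton - Ridge - Grove - Spruce - Easton: 16+14+13+7+13+19 = 82  ← best
The minimum is 82.
One optimal route: Easton → Fenby → Milton → Ridge → Grove → Spruce → Easton (or its reverse).

Minimum total distance: 82 km.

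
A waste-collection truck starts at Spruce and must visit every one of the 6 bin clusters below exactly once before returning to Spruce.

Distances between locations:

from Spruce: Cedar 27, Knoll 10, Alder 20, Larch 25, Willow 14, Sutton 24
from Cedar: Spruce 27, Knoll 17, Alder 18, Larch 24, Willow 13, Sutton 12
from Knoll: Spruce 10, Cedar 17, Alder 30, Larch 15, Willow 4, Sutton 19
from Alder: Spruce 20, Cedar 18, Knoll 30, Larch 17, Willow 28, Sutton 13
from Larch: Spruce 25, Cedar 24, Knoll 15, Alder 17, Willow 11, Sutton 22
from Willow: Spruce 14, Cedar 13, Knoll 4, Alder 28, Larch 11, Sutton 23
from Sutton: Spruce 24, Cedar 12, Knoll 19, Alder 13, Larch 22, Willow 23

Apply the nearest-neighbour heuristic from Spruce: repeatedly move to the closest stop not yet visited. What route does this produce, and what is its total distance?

Spruce → [Knoll:10 / Willow:14 / Alder:20 / Sutton:24 / Larch:25 / Cedar:27] → Knoll (10)
Knoll → [Willow:4 / Larch:15 / Cedar:17 / Sutton:19 / Alder:30] → Willow (4)
Willow → [Larch:11 / Cedar:13 / Sutton:23 / Alder:28] → Larch (11)
Larch → [Alder:17 / Sutton:22 / Cedar:24] → Alder (17)
Alder → [Sutton:13 / Cedar:18] → Sutton (13)
Sutton → [Cedar:12] → Cedar (12)
Return Cedar→Spruce: 27.
Total = 10 + 4 + 11 + 17 + 13 + 12 + 27 = 94.

Nearest-neighbour total = 94; route Spruce → Knoll → Willow → Larch → Alder → Sutton → Cedar → Spruce.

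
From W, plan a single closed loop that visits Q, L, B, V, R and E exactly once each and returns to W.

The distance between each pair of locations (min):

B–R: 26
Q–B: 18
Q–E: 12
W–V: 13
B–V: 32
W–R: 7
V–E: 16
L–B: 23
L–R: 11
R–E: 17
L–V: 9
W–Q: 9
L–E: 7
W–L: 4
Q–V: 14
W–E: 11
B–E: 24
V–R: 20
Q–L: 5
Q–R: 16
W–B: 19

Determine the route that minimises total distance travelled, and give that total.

Minimum total distance: 91 min.

There are 360 distinct closed tours to check (reversals are equivalent).
W - Q - L - B - V - R - E - W: 9+5+23+32+20+17+11 = 117
W - Q - L - B - V - E - R - W: 9+5+23+32+16+17+7 = 109
W - Q - L - B - R - V - E - W: 9+5+23+26+20+16+11 = 110
W - Q - L - B - R - E - V - W: 9+5+23+26+17+16+13 = 109
W - Q - L - B - E - V - R - W: 9+5+23+24+16+20+7 = 104
W - Q - L - B - E - R - V - W: 9+5+23+24+17+20+13 = 111
W - Q - L - V - B - R - E - W: 9+5+9+32+26+17+11 = 109
W - Q - L - V - B - E - R - W: 9+5+9+32+24+17+7 = 103
… (352 more)
W - B - Q - L - V - E - R - W: 19+18+5+9+16+17+7 = 91  ← best
The minimum is 91.
One optimal route: W → B → Q → L → V → E → R → W (or its reverse).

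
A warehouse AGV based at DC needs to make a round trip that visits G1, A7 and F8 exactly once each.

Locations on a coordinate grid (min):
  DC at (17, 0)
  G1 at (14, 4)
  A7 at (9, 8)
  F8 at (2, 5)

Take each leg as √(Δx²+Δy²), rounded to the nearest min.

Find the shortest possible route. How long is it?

35 min — the shortest possible round trip.

DC→G1→A7→F8→DC: 5+6+8+16 = 35
DC→G1→F8→A7→DC: 5+12+8+11 = 36
DC→A7→G1→F8→DC: 11+6+12+16 = 45
The minimum is 35.
One optimal route: DC → G1 → A7 → F8 → DC (or its reverse).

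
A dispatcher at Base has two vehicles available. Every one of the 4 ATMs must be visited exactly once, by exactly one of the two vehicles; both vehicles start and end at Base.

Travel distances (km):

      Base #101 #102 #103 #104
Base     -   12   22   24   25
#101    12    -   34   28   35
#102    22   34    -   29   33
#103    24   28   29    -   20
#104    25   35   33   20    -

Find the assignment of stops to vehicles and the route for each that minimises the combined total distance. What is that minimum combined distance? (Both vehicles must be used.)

There are 2^3 − 1 = 7 ways to divide the 4 stops into two non-empty groups. For each, the best each vehicle can do is its own shortest tour through its group:
  {#101} + {#102, #103, #104}: 24 + 96 = 120
  {#102} + {#101, #103, #104}: 44 + 85 = 129
  {#101, #102} + {#103, #104}: 68 + 69 = 137
  {#103} + {#101, #102, #104}: 48 + 102 = 150
  {#101, #103} + {#102, #104}: 64 + 80 = 144
  {#102, #103} + {#101, #104}: 75 + 72 = 147
  … (7 splits in total)
Best: vehicle 1 Base → #101 → Base = 24; vehicle 2 Base → #102 → #103 → #104 → Base = 96; combined 120.

120 km — the smallest possible combined total.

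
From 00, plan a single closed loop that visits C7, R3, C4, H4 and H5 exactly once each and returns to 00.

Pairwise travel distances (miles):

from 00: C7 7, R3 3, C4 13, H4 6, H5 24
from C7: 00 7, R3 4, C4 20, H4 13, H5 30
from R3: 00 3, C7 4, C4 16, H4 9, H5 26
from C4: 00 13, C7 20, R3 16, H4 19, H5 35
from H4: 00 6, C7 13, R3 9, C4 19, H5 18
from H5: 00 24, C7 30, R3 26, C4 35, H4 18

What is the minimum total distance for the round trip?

Minimum total distance: 86 miles.

There are 60 distinct closed tours to check (reversals are equivalent).
00 → C7 → R3 → C4 → H4 → H5 → 00: 7+4+16+19+18+24 = 88
00 → C7 → R3 → C4 → H5 → H4 → 00: 7+4+16+35+18+6 = 86
00 → C7 → R3 → H4 → C4 → H5 → 00: 7+4+9+19+35+24 = 98
00 → C7 → R3 → H4 → H5 → C4 → 00: 7+4+9+18+35+13 = 86
00 → C7 → R3 → H5 → C4 → H4 → 00: 7+4+26+35+19+6 = 97
00 → C7 → R3 → H5 → H4 → C4 → 00: 7+4+26+18+19+13 = 87
00 → C7 → C4 → R3 → H4 → H5 → 00: 7+20+16+9+18+24 = 94
00 → C7 → C4 → R3 → H5 → H4 → 00: 7+20+16+26+18+6 = 93
00 → C7 → C4 → H4 → R3 → H5 → 00: 7+20+19+9+26+24 = 105
00 → C7 → C4 → H4 → H5 → R3 → 00: 7+20+19+18+26+3 = 93
00 → C7 → C4 → H5 → R3 → H4 → 00: 7+20+35+26+9+6 = 103
00 → C7 → C4 → H5 → H4 → R3 → 00: 7+20+35+18+9+3 = 92
00 → C7 → H4 → R3 → C4 → H5 → 00: 7+13+9+16+35+24 = 104
00 → C7 → H4 → R3 → H5 → C4 → 00: 7+13+9+26+35+13 = 103
… (46 more)
The minimum is 86.
One optimal route: 00 → C7 → R3 → C4 → H5 → H4 → 00 (or its reverse).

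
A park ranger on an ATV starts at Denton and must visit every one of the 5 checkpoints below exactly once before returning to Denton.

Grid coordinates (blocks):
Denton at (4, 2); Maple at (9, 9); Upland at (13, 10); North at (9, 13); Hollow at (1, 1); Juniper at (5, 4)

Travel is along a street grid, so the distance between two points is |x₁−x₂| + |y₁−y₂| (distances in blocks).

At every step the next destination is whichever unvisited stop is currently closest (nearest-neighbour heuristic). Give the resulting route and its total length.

Total distance 54 blocks via the nearest-neighbour route Denton → Juniper → Hollow → Maple → North → Upland → Denton.

At Denton the remaining stops are Juniper 3, Hollow 4, Maple 12, North 16, Upland 17; go to Juniper.
At Juniper the remaining stops are Hollow 7, Maple 9, North 13, Upland 14; go to Hollow.
At Hollow the remaining stops are Maple 16, North 20, Upland 21; go to Maple.
At Maple the remaining stops are North 4, Upland 5; go to North.
At North the remaining stops are Upland 7; go to Upland.
Return Upland→Denton: 17.
Total = 3 + 7 + 16 + 4 + 7 + 17 = 54.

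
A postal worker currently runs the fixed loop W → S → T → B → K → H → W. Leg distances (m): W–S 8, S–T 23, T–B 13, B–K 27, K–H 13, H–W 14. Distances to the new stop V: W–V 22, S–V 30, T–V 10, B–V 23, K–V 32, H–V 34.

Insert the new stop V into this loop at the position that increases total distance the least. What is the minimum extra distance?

Insertion cost between consecutive stops i–j is d(i,V) + d(V,j) − d(i,j):
  between W and S: 22 + 30 − 8 = 44
  between S and T: 30 + 10 − 23 = 17
  between T and B: 10 + 23 − 13 = 20
  between B and K: 23 + 32 − 27 = 28
  between K and H: 32 + 34 − 13 = 53
  between H and W: 34 + 22 − 14 = 42
Cheapest insertion is between S and T, adding 17.
New total = 98 + 17 = 115.

+17 m — insert V between S and T.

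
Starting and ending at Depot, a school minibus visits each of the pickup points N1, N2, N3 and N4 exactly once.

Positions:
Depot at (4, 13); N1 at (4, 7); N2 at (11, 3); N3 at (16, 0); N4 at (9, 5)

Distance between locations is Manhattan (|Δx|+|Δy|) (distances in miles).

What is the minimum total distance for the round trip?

Minimum total distance: 50 miles.

There are 12 distinct closed tours to check (reversals are equivalent).
Depot - N1 - N2 - N3 - N4 - Depot: 6+11+8+12+13 = 50
Depot - N1 - N2 - N4 - N3 - Depot: 6+11+4+12+25 = 58
Depot - N1 - N3 - N2 - N4 - Depot: 6+19+8+4+13 = 50
Depot - N1 - N3 - N4 - N2 - Depot: 6+19+12+4+17 = 58
Depot - N1 - N4 - N2 - N3 - Depot: 6+7+4+8+25 = 50
Depot - N1 - N4 - N3 - N2 - Depot: 6+7+12+8+17 = 50
Depot - N2 - N1 - N3 - N4 - Depot: 17+11+19+12+13 = 72
Depot - N2 - N1 - N4 - N3 - Depot: 17+11+7+12+25 = 72
Depot - N2 - N3 - N1 - N4 - Depot: 17+8+19+7+13 = 64
Depot - N2 - N4 - N1 - N3 - Depot: 17+4+7+19+25 = 72
Depot - N3 - N1 - N2 - N4 - Depot: 25+19+11+4+13 = 72
Depot - N3 - N2 - N1 - N4 - Depot: 25+8+11+7+13 = 64
The minimum is 50.
One optimal route: Depot → N1 → N2 → N3 → N4 → Depot (or its reverse).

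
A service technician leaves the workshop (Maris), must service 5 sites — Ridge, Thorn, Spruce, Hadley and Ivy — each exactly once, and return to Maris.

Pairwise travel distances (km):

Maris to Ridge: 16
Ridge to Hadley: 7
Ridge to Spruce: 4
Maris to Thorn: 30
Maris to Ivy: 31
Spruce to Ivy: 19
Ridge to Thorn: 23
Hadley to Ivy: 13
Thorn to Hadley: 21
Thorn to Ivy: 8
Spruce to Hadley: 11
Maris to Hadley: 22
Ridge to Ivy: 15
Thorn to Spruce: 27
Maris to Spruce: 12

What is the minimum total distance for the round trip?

74 km — the shortest possible round trip.

There are 60 distinct closed tours to check (reversals are equivalent).
Maris → Ridge → Thorn → Spruce → Hadley → Ivy → Maris: 16+23+27+11+13+31 = 121
Maris → Ridge → Thorn → Spruce → Ivy → Hadley → Maris: 16+23+27+19+13+22 = 120
Maris → Ridge → Thorn → Hadley → Spruce → Ivy → Maris: 16+23+21+11+19+31 = 121
Maris → Ridge → Thorn → Hadley → Ivy → Spruce → Maris: 16+23+21+13+19+12 = 104
Maris → Ridge → Thorn → Ivy → Spruce → Hadley → Maris: 16+23+8+19+11+22 = 99
Maris → Ridge → Thorn → Ivy → Hadley → Spruce → Maris: 16+23+8+13+11+12 = 83
Maris → Ridge → Spruce → Thorn → Hadley → Ivy → Maris: 16+4+27+21+13+31 = 112
Maris → Ridge → Spruce → Thorn → Ivy → Hadley → Maris: 16+4+27+8+13+22 = 90
Maris → Ridge → Spruce → Hadley → Thorn → Ivy → Maris: 16+4+11+21+8+31 = 91
Maris → Ridge → Spruce → Hadley → Ivy → Thorn → Maris: 16+4+11+13+8+30 = 82
Maris → Ridge → Spruce → Ivy → Thorn → Hadley → Maris: 16+4+19+8+21+22 = 90
Maris → Ridge → Spruce → Ivy → Hadley → Thorn → Maris: 16+4+19+13+21+30 = 103
Maris → Ridge → Hadley → Thorn → Spruce → Ivy → Maris: 16+7+21+27+19+31 = 121
Maris → Ridge → Hadley → Thorn → Ivy → Spruce → Maris: 16+7+21+8+19+12 = 83
… (46 more)
Maris → Thorn → Ivy → Hadley → Ridge → Spruce → Maris: 30+8+13+7+4+12 = 74  ← best
The minimum is 74.
One optimal route: Maris → Thorn → Ivy → Hadley → Ridge → Spruce → Maris (or its reverse).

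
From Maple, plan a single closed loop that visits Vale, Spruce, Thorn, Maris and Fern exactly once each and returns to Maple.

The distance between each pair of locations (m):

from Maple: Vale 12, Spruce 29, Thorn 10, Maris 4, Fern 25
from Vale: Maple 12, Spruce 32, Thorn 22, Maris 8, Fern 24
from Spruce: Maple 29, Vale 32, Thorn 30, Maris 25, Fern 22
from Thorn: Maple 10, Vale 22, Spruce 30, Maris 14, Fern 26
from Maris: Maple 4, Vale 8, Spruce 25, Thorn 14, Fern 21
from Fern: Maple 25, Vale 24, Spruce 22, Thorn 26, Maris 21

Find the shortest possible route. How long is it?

Minimum total distance: 98 m.

With 5 stops there are 5!/2 = 60 distinct round trips (a route and its reverse cost the same).
Maple→Vale→Spruce→Thorn→Maris→Fern→Maple: 12+32+30+14+21+25 = 134
Maple→Vale→Spruce→Thorn→Fern→Maris→Maple: 12+32+30+26+21+4 = 125
Maple→Vale→Spruce→Maris→Thorn→Fern→Maple: 12+32+25+14+26+25 = 134
Maple→Vale→Spruce→Maris→Fern→Thorn→Maple: 12+32+25+21+26+10 = 126
Maple→Vale→Spruce→Fern→Thorn→Maris→Maple: 12+32+22+26+14+4 = 110
Maple→Vale→Spruce→Fern→Maris→Thorn→Maple: 12+32+22+21+14+10 = 111
Maple→Vale→Thorn→Spruce→Maris→Fern→Maple: 12+22+30+25+21+25 = 135
Maple→Vale→Thorn→Spruce→Fern→Maris→Maple: 12+22+30+22+21+4 = 111
Maple→Vale→Thorn→Maris→Spruce→Fern→Maple: 12+22+14+25+22+25 = 120
Maple→Vale→Thorn→Maris→Fern→Spruce→Maple: 12+22+14+21+22+29 = 120
Maple→Vale→Thorn→Fern→Spruce→Maris→Maple: 12+22+26+22+25+4 = 111
Maple→Vale→Thorn→Fern→Maris→Spruce→Maple: 12+22+26+21+25+29 = 135
Maple→Vale→Maris→Spruce→Thorn→Fern→Maple: 12+8+25+30+26+25 = 126
Maple→Vale→Maris→Spruce→Fern→Thorn→Maple: 12+8+25+22+26+10 = 103
… (46 more)
Maple→Thorn→Spruce→Fern→Vale→Maris→Maple: 10+30+22+24+8+4 = 98  ← best
The minimum is 98.
One optimal route: Maple → Thorn → Spruce → Fern → Vale → Maris → Maple (or its reverse).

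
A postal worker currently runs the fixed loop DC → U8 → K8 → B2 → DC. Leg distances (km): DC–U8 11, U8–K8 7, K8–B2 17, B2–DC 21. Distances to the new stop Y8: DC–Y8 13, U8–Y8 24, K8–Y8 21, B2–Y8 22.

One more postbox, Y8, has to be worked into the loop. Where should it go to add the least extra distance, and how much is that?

Minimum extra distance: 14 km, inserting Y8 between B2 and DC.

Insertion cost between consecutive stops i–j is d(i,Y8) + d(Y8,j) − d(i,j):
  between DC and U8: 13 + 24 − 11 = 26
  between U8 and K8: 24 + 21 − 7 = 38
  between K8 and B2: 21 + 22 − 17 = 26
  between B2 and DC: 22 + 13 − 21 = 14
Cheapest insertion is between B2 and DC, adding 14.
New total = 56 + 14 = 70.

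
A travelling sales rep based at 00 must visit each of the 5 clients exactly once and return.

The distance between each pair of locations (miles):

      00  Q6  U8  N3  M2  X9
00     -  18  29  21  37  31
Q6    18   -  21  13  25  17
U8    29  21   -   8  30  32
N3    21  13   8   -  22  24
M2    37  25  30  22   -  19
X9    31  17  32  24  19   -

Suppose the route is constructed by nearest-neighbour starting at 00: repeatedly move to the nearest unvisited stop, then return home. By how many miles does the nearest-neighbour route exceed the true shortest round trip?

00: Q6=18, N3=21, U8=29, X9=31, M2=37 ⇒ Q6
Q6: N3=13, X9=17, U8=21, M2=25 ⇒ N3
N3: U8=8, M2=22, X9=24 ⇒ U8
U8: M2=30, X9=32 ⇒ M2
M2: X9=19 ⇒ X9
NN route 00 → Q6 → N3 → U8 → M2 → X9 → 00 costs 119.
Optimal: 00 → Q6 → X9 → M2 → U8 → N3 → 00 costs 113 (by enumerating all 60 distinct tours).
Excess = 119 − 113 = 6.

Excess over optimum: 6 miles.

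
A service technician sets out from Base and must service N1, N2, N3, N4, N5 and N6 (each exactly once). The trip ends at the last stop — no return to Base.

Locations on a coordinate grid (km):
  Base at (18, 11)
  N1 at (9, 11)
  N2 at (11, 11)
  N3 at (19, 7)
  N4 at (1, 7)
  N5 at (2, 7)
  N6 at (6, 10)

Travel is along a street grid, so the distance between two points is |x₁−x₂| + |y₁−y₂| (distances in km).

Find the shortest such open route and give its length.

31 km — the minimum one-way total.

There are 6! = 720 possible orderings.
Base → N1 → N2 → N3 → N4 → N5 → N6: 9+2+12+18+1+7 = 49
Base → N1 → N2 → N3 → N4 → N6 → N5: 9+2+12+18+8+7 = 56
Base → N1 → N2 → N3 → N5 → N4 → N6: 9+2+12+17+1+8 = 49
Base → N1 → N2 → N3 → N5 → N6 → N4: 9+2+12+17+7+8 = 55
Base → N1 → N2 → N3 → N6 → N4 → N5: 9+2+12+16+8+1 = 48
Base → N1 → N2 → N3 → N6 → N5 → N4: 9+2+12+16+7+1 = 47
Base → N1 → N2 → N4 → N3 → N5 → N6: 9+2+14+18+17+7 = 67
Base → N1 → N2 → N4 → N3 → N6 → N5: 9+2+14+18+16+7 = 66
… (712 more)
Base → N3 → N2 → N1 → N6 → N5 → N4: 5+12+2+4+7+1 = 31  ← best
The minimum is 31.
One shortest path: Base → N3 → N2 → N1 → N6 → N5 → N4.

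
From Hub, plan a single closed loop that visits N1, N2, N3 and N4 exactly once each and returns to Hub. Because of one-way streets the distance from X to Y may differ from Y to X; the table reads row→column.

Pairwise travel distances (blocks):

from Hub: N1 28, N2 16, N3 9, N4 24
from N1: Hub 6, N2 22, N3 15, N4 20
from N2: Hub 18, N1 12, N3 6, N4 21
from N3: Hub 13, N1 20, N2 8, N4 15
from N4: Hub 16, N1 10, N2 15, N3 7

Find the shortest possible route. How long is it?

Minimum total distance: 53 blocks.

Hub→N1→N2→N3→N4→Hub: 28+22+6+15+16 = 87
Hub→N1→N2→N4→N3→Hub: 28+22+21+7+13 = 91
Hub→N1→N3→N2→N4→Hub: 28+15+8+21+16 = 88
Hub→N1→N3→N4→N2→Hub: 28+15+15+15+18 = 91
Hub→N1→N4→N2→N3→Hub: 28+20+15+6+13 = 82
Hub→N1→N4→N3→N2→Hub: 28+20+7+8+18 = 81
Hub→N2→N1→N3→N4→Hub: 16+12+15+15+16 = 74
Hub→N2→N1→N4→N3→Hub: 16+12+20+7+13 = 68
Hub→N2→N3→N1→N4→Hub: 16+6+20+20+16 = 78
Hub→N2→N3→N4→N1→Hub: 16+6+15+10+6 = 53
Hub→N2→N4→N1→N3→Hub: 16+21+10+15+13 = 75
Hub→N2→N4→N3→N1→Hub: 16+21+7+20+6 = 70
Hub→N3→N1→N2→N4→Hub: 9+20+22+21+16 = 88
Hub→N3→N1→N4→N2→Hub: 9+20+20+15+18 = 82
… (10 more)
The minimum is 53.
One optimal route: Hub → N2 → N3 → N4 → N1 → Hub.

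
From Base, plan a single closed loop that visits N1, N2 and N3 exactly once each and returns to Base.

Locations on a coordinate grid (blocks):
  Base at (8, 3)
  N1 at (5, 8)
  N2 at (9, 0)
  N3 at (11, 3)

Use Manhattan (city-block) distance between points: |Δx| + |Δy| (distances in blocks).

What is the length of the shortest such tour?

Shortest round trip = 28 blocks.

Base-N1-N2-N3-Base: 8+12+5+3 = 28
Base-N1-N3-N2-Base: 8+11+5+4 = 28
Base-N2-N1-N3-Base: 4+12+11+3 = 30
The minimum is 28.
One optimal route: Base → N1 → N2 → N3 → Base (or its reverse).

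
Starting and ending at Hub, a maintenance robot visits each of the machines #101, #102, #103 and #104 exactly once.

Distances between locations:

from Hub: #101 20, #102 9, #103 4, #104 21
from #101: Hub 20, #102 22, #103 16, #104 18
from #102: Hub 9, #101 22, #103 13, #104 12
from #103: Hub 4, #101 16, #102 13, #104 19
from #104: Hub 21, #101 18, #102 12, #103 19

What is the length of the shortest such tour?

Hub - #101 - #102 - #103 - #104 - Hub: 20+22+13+19+21 = 95
Hub - #101 - #102 - #104 - #103 - Hub: 20+22+12+19+4 = 77
Hub - #101 - #103 - #102 - #104 - Hub: 20+16+13+12+21 = 82
Hub - #101 - #103 - #104 - #102 - Hub: 20+16+19+12+9 = 76
Hub - #101 - #104 - #102 - #103 - Hub: 20+18+12+13+4 = 67
Hub - #101 - #104 - #103 - #102 - Hub: 20+18+19+13+9 = 79
Hub - #102 - #101 - #103 - #104 - Hub: 9+22+16+19+21 = 87
Hub - #102 - #101 - #104 - #103 - Hub: 9+22+18+19+4 = 72
Hub - #102 - #103 - #101 - #104 - Hub: 9+13+16+18+21 = 77
Hub - #102 - #104 - #101 - #103 - Hub: 9+12+18+16+4 = 59
Hub - #103 - #101 - #102 - #104 - Hub: 4+16+22+12+21 = 75
Hub - #103 - #102 - #101 - #104 - Hub: 4+13+22+18+21 = 78
The minimum is 59.
One optimal route: Hub → #102 → #104 → #101 → #103 → Hub (or its reverse).

Shortest round trip = 59.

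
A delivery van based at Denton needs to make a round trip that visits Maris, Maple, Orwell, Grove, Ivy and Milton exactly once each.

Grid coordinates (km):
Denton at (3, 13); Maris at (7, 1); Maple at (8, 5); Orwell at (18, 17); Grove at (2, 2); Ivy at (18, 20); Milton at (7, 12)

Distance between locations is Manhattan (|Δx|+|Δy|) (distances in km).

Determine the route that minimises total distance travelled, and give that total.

72 km — the shortest possible round trip.

There are 360 distinct closed tours to check (reversals are equivalent).
Denton→Maris→Maple→Orwell→Grove→Ivy→Milton→Denton: 16+5+22+31+34+19+5 = 132
Denton→Maris→Maple→Orwell→Grove→Milton→Ivy→Denton: 16+5+22+31+15+19+22 = 130
Denton→Maris→Maple→Orwell→Ivy→Grove→Milton→Denton: 16+5+22+3+34+15+5 = 100
Denton→Maris→Maple→Orwell→Ivy→Milton→Grove→Denton: 16+5+22+3+19+15+12 = 92
Denton→Maris→Maple→Orwell→Milton→Grove→Ivy→Denton: 16+5+22+16+15+34+22 = 130
Denton→Maris→Maple→Orwell→Milton→Ivy→Grove→Denton: 16+5+22+16+19+34+12 = 124
Denton→Maris→Maple→Grove→Orwell→Ivy→Milton→Denton: 16+5+9+31+3+19+5 = 88
Denton→Maris→Maple→Grove→Orwell→Milton→Ivy→Denton: 16+5+9+31+16+19+22 = 118
… (352 more)
Denton→Orwell→Ivy→Milton→Maple→Maris→Grove→Denton: 19+3+19+8+5+6+12 = 72  ← best
The minimum is 72.
One optimal route: Denton → Orwell → Ivy → Milton → Maple → Maris → Grove → Denton (or its reverse).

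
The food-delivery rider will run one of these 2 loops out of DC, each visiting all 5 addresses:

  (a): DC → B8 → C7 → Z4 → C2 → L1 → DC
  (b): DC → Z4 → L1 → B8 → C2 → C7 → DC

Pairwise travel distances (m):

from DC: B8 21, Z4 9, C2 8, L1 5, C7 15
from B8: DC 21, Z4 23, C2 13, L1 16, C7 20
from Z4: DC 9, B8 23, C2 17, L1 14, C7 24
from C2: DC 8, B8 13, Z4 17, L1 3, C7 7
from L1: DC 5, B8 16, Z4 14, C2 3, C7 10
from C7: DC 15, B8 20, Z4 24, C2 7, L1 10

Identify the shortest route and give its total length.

Shortest is (b), total 74 m.

(a): 21 + 20 + 24 + 17 + 3 + 5 = 90
(b): 9 + 14 + 16 + 13 + 7 + 15 = 74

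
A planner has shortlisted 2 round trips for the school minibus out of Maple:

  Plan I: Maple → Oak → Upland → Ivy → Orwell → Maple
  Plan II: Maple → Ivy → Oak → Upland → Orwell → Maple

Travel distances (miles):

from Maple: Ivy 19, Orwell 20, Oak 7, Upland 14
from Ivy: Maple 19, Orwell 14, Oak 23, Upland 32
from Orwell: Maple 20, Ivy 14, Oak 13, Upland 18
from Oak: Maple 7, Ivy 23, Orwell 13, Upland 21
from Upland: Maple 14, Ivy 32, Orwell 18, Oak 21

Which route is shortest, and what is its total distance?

Shortest is Plan I, total 94 miles.

Plan I: 7 + 21 + 32 + 14 + 20 = 94
Plan II: 19 + 23 + 21 + 18 + 20 = 101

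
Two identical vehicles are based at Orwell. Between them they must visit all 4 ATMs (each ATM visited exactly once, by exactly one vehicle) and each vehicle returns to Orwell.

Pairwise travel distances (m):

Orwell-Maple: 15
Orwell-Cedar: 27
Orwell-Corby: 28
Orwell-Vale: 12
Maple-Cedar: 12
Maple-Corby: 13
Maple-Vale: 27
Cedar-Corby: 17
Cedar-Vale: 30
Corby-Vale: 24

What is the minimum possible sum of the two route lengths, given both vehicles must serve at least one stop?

Minimum combined distance: 96 m.

Try each way of splitting the stops between the two vehicles (each non-empty) and, for each split, find the best tour for each vehicle:
  {Maple} + {Cedar, Corby, Vale}: 30 + 80 = 110
  {Cedar} + {Maple, Corby, Vale}: 54 + 64 = 118
  {Maple, Cedar} + {Corby, Vale}: 54 + 64 = 118
  {Corby} + {Maple, Cedar, Vale}: 56 + 69 = 125
  {Maple, Corby} + {Cedar, Vale}: 56 + 69 = 125
  {Cedar, Corby} + {Maple, Vale}: 72 + 54 = 126
  … (7 splits in total)
  {Maple, Cedar, Corby} + {Vale}: 72 + 24 = 96  ← best
Best: vehicle 1 Orwell → Maple → Cedar → Corby → Orwell = 72; vehicle 2 Orwell → Vale → Orwell = 24; combined 96.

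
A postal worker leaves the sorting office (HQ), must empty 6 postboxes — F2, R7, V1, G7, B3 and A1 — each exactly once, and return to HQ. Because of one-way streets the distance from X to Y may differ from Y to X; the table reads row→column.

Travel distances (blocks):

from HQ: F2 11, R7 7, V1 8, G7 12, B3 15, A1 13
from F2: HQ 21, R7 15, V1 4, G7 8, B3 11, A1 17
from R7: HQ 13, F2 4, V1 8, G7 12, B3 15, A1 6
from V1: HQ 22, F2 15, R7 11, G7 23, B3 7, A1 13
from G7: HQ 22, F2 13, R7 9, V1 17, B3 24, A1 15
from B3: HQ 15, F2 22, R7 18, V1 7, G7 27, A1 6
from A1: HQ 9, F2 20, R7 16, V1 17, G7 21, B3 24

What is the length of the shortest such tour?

Shortest round trip = 51 blocks.

HQ→F2→R7→V1→G7→B3→A1→HQ: 11+15+8+23+24+6+9 = 96
HQ→F2→R7→V1→G7→A1→B3→HQ: 11+15+8+23+15+24+15 = 111
HQ→F2→R7→V1→B3→G7→A1→HQ: 11+15+8+7+27+15+9 = 92
HQ→F2→R7→V1→B3→A1→G7→HQ: 11+15+8+7+6+21+22 = 90
HQ→F2→R7→V1→A1→G7→B3→HQ: 11+15+8+13+21+24+15 = 107
HQ→F2→R7→V1→A1→B3→G7→HQ: 11+15+8+13+24+27+22 = 120
HQ→F2→R7→G7→V1→B3→A1→HQ: 11+15+12+17+7+6+9 = 77
HQ→F2→R7→G7→V1→A1→B3→HQ: 11+15+12+17+13+24+15 = 107
… (712 more)
HQ→G7→R7→F2→V1→B3→A1→HQ: 12+9+4+4+7+6+9 = 51  ← best
The minimum is 51.
One optimal route: HQ → G7 → R7 → F2 → V1 → B3 → A1 → HQ.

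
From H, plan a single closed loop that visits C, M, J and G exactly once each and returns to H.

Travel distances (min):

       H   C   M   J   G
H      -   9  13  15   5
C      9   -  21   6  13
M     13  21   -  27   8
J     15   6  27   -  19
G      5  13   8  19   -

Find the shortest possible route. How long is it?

55 min — the shortest possible round trip.

H → C → M → J → G → H: 9+21+27+19+5 = 81
H → C → M → G → J → H: 9+21+8+19+15 = 72
H → C → J → M → G → H: 9+6+27+8+5 = 55
H → C → J → G → M → H: 9+6+19+8+13 = 55
H → C → G → M → J → H: 9+13+8+27+15 = 72
H → C → G → J → M → H: 9+13+19+27+13 = 81
H → M → C → J → G → H: 13+21+6+19+5 = 64
H → M → C → G → J → H: 13+21+13+19+15 = 81
H → M → J → C → G → H: 13+27+6+13+5 = 64
H → M → G → C → J → H: 13+8+13+6+15 = 55
H → J → C → M → G → H: 15+6+21+8+5 = 55
H → J → M → C → G → H: 15+27+21+13+5 = 81
The minimum is 55.
One optimal route: H → C → J → M → G → H (or its reverse).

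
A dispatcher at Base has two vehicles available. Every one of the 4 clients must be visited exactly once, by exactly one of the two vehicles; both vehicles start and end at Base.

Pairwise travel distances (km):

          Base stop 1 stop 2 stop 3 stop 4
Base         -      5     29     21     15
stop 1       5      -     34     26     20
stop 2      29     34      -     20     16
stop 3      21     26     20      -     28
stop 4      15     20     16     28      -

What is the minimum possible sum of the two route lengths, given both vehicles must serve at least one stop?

Check every non-empty split of the stops between the two vehicles; for each half take its own optimal tour:
  {stop 1} + {stop 2, stop 3, stop 4}: 10 + 72 = 82
  {stop 2} + {stop 1, stop 3, stop 4}: 58 + 74 = 132
  {stop 1, stop 2} + {stop 3, stop 4}: 68 + 64 = 132
  {stop 3} + {stop 1, stop 2, stop 4}: 42 + 70 = 112
  {stop 1, stop 3} + {stop 2, stop 4}: 52 + 60 = 112
  {stop 2, stop 3} + {stop 1, stop 4}: 70 + 40 = 110
  … (7 splits in total)
Best: vehicle 1 Base → stop 1 → Base = 10; vehicle 2 Base → stop 3 → stop 2 → stop 4 → Base = 72; combined 82.

Minimum combined distance: 82 km.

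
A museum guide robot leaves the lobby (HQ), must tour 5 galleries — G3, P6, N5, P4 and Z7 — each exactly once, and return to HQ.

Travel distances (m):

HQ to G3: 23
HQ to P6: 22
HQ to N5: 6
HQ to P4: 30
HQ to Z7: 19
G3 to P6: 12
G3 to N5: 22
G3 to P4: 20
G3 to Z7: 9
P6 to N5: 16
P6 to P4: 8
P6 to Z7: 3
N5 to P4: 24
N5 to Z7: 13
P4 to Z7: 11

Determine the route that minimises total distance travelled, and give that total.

HQ→G3→P6→N5→P4→Z7→HQ: 23+12+16+24+11+19 = 105
HQ→G3→P6→N5→Z7→P4→HQ: 23+12+16+13+11+30 = 105
HQ→G3→P6→P4→N5→Z7→HQ: 23+12+8+24+13+19 = 99
HQ→G3→P6→P4→Z7→N5→HQ: 23+12+8+11+13+6 = 73
HQ→G3→P6→Z7→N5→P4→HQ: 23+12+3+13+24+30 = 105
HQ→G3→P6→Z7→P4→N5→HQ: 23+12+3+11+24+6 = 79
HQ→G3→N5→P6→P4→Z7→HQ: 23+22+16+8+11+19 = 99
HQ→G3→N5→P6→Z7→P4→HQ: 23+22+16+3+11+30 = 105
HQ→G3→N5→P4→P6→Z7→HQ: 23+22+24+8+3+19 = 99
HQ→G3→N5→P4→Z7→P6→HQ: 23+22+24+11+3+22 = 105
HQ→G3→N5→Z7→P6→P4→HQ: 23+22+13+3+8+30 = 99
HQ→G3→N5→Z7→P4→P6→HQ: 23+22+13+11+8+22 = 99
HQ→G3→P4→P6→N5→Z7→HQ: 23+20+8+16+13+19 = 99
HQ→G3→P4→P6→Z7→N5→HQ: 23+20+8+3+13+6 = 73
… (46 more)
The minimum is 73.
One optimal route: HQ → G3 → P6 → P4 → Z7 → N5 → HQ (or its reverse).

73 m — the shortest possible round trip.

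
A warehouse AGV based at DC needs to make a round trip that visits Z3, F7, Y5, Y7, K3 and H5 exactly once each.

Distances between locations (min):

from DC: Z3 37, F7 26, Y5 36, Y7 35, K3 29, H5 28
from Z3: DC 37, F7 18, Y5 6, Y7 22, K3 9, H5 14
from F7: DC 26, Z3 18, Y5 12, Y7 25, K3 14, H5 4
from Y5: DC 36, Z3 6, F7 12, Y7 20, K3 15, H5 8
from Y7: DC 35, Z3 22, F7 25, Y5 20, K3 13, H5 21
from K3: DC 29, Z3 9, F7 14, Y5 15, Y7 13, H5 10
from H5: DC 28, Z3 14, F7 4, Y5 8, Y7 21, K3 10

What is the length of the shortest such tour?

DC - Z3 - F7 - Y5 - Y7 - K3 - H5 - DC: 37+18+12+20+13+10+28 = 138
DC - Z3 - F7 - Y5 - Y7 - H5 - K3 - DC: 37+18+12+20+21+10+29 = 147
DC - Z3 - F7 - Y5 - K3 - Y7 - H5 - DC: 37+18+12+15+13+21+28 = 144
DC - Z3 - F7 - Y5 - K3 - H5 - Y7 - DC: 37+18+12+15+10+21+35 = 148
DC - Z3 - F7 - Y5 - H5 - Y7 - K3 - DC: 37+18+12+8+21+13+29 = 138
DC - Z3 - F7 - Y5 - H5 - K3 - Y7 - DC: 37+18+12+8+10+13+35 = 133
DC - Z3 - F7 - Y7 - Y5 - K3 - H5 - DC: 37+18+25+20+15+10+28 = 153
DC - Z3 - F7 - Y7 - Y5 - H5 - K3 - DC: 37+18+25+20+8+10+29 = 147
… (352 more)
DC - F7 - H5 - Y5 - Z3 - K3 - Y7 - DC: 26+4+8+6+9+13+35 = 101  ← best
The minimum is 101.
One optimal route: DC → F7 → H5 → Y5 → Z3 → K3 → Y7 → DC (or its reverse).

Minimum total distance: 101 min.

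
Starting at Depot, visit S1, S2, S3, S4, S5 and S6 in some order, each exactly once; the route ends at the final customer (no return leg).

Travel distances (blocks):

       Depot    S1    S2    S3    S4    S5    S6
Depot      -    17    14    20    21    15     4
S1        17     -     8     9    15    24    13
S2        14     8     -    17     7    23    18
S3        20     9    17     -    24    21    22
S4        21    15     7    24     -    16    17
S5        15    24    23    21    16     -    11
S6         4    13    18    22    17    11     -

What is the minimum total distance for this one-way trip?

Minimum one-way distance = 55 blocks.

There are 6! = 720 possible orderings.
Depot→S1→S2→S3→S4→S5→S6: 17+8+17+24+16+11 = 93
Depot→S1→S2→S3→S4→S6→S5: 17+8+17+24+17+11 = 94
Depot→S1→S2→S3→S5→S4→S6: 17+8+17+21+16+17 = 96
Depot→S1→S2→S3→S5→S6→S4: 17+8+17+21+11+17 = 91
Depot→S1→S2→S3→S6→S4→S5: 17+8+17+22+17+16 = 97
Depot→S1→S2→S3→S6→S5→S4: 17+8+17+22+11+16 = 91
Depot→S1→S2→S4→S3→S5→S6: 17+8+7+24+21+11 = 88
Depot→S1→S2→S4→S3→S6→S5: 17+8+7+24+22+11 = 89
… (712 more)
Depot→S6→S5→S4→S2→S1→S3: 4+11+16+7+8+9 = 55  ← best
The minimum is 55.
One shortest path: Depot → S6 → S5 → S4 → S2 → S1 → S3.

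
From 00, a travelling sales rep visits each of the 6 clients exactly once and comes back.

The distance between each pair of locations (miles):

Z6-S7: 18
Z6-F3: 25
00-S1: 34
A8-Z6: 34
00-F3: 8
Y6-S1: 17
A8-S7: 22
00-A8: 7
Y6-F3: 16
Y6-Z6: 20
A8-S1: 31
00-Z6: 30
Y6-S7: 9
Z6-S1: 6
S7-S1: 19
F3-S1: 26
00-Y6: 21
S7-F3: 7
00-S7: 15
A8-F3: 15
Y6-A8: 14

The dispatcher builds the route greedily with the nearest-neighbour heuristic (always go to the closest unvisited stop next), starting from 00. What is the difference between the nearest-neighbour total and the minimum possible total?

From 00: A8=7, F3=8, S7=15, Y6=21, Z6=30, S1=34 → choose A8 (7).
From A8: Y6=14, F3=15, S7=22, S1=31, Z6=34 → choose Y6 (14).
From Y6: S7=9, F3=16, S1=17, Z6=20 → choose S7 (9).
From S7: F3=7, Z6=18, S1=19 → choose F3 (7).
From F3: Z6=25, S1=26 → choose Z6 (25).
From Z6: S1=6 → choose S1 (6).
NN route 00 → A8 → Y6 → S7 → F3 → Z6 → S1 → 00 costs 102.
Optimal: 00 → A8 → Y6 → S1 → Z6 → S7 → F3 → 00 costs 77 (by enumerating all 360 distinct tours).
Excess = 102 − 77 = 25.

25 miles longer than the optimal tour.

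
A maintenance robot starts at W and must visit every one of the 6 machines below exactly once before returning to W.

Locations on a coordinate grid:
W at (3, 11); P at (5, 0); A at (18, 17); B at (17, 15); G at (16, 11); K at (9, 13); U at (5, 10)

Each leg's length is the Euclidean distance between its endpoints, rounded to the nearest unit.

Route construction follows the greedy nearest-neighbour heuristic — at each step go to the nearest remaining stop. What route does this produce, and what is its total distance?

From W: distances to unvisited — U=2, K=6, P=11, G=13, B=15, A=16. Nearest is U (2).
From U: distances to unvisited — K=5, P=10, G=11, B=13, A=15. Nearest is K (5).
From K: distances to unvisited — G=7, B=8, A=10, P=14. Nearest is G (7).
From G: distances to unvisited — B=4, A=6, P=16. Nearest is B (4).
From B: distances to unvisited — A=2, P=19. Nearest is A (2).
From A: distances to unvisited — P=21. Nearest is P (21).
Return P→W: 11.
Total = 2 + 5 + 7 + 4 + 2 + 21 + 11 = 52.

Total distance 52 via the nearest-neighbour route W → U → K → G → B → A → P → W.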